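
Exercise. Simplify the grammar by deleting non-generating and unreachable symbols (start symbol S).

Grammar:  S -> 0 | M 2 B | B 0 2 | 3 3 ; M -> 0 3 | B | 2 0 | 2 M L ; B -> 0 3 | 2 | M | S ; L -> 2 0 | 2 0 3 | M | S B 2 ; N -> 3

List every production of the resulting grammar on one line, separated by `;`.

S -> 0 | M 2 B | B 0 2 | 3 3; M -> 0 3 | B | 2 0 | 2 M L; B -> 0 3 | 2 | M | S; L -> 2 0 | 2 0 3 | M | S B 2

Generating nonterminals: {B, L, M, N, S}.
Reachable from S after that: {B, L, M, S}.
Removed useless symbols: {N} and every production mentioning them.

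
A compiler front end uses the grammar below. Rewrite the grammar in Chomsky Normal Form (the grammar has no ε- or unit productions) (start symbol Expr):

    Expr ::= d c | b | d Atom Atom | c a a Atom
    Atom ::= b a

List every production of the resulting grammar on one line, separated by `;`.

Expr ::= X1 X2 | b | X1 Y1 | X2 Y2; Atom ::= X4 X3; X1 ::= d; X2 ::= c; X3 ::= a; X4 ::= b; Y1 ::= Atom Atom; Y2 ::= X3 Y3; Y3 ::= X3 Atom

Introduce a nonterminal for each terminal appearing in a rule of length ≥ 2: X1 → d, X2 → c, X3 → a, X4 → b.
Binarize each right-hand side of length ≥ 3 by chaining fresh nonterminals (Y1, Y2, …): affected rules were Expr → X1 Atom Atom; Expr → X2 X3 X3 Atom.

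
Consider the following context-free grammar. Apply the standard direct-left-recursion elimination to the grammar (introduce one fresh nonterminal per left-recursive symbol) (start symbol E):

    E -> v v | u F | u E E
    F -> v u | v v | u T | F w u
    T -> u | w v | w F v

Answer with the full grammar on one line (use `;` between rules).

E -> v v | u F | u E E; F -> v u F' | v v F' | u T F'; T -> u | w v | w F v; F' -> w u F' | ε

Directly left-recursive nonterminal: F.
For F: α = {w u}, β = {v u, v v, u T}. Rewrite as F → β F' and F' → α F' | ε.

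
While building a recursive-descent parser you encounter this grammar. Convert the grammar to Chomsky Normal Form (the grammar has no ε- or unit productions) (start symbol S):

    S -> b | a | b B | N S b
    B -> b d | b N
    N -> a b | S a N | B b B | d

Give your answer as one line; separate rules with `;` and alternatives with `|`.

Introduce a nonterminal for each terminal appearing in a rule of length ≥ 2: X1 → b, X2 → d, X3 → a.
Binarize each right-hand side of length ≥ 3 by chaining fresh nonterminals (Y1, Y2, …): affected rules were S → N S X1; N → S X3 N; N → B X1 B.

S -> b | a | X1 B | N Y1; B -> X1 X2 | X1 N; N -> X3 X1 | S Y2 | B Y3 | d; X1 -> b; X2 -> d; X3 -> a; Y1 -> S X1; Y2 -> X3 N; Y3 -> X1 B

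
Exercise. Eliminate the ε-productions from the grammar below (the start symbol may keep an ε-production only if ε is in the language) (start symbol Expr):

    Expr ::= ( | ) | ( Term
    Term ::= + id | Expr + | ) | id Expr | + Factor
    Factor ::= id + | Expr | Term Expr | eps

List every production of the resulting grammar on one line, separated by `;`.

Nullable set = {Factor}.
ε ∉ L(G), so no ε-production is kept.
Expand every rule over subsets of its nullable positions: Term → + Factor gives + Factor | +.

Expr ::= ( | ) | ( Term; Term ::= + id | Expr + | ) | id Expr | + Factor | +; Factor ::= id + | Expr | Term Expr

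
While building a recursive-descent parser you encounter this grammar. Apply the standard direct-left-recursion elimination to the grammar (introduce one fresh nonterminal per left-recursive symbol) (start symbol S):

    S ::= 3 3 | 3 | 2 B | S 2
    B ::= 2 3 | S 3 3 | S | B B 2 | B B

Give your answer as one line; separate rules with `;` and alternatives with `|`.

S ::= 3 3 S' | 3 S' | 2 B S'; B ::= 2 3 B' | S 3 3 B' | S B'; S' ::= 2 S' | epsilon; B' ::= B 2 B' | B B' | epsilon

Directly left-recursive nonterminals: S, B.
For S: α = {2}, β = {3 3, 3, 2 B}. Rewrite as S → β S' and S' → α S' | ε.
For B: α = {B 2, B}, β = {2 3, S 3 3, S}. Rewrite as B → β B' and B' → α B' | ε.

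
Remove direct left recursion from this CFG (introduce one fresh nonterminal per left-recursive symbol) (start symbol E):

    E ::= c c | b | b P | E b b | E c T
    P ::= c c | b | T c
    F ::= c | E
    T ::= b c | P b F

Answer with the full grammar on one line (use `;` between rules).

Left recursion appears on E.
For E: α = {b b, c T}, β = {c c, b, b P}. Rewrite as E → β E' and E' → α E' | ε.

E ::= c c E' | b E' | b P E'; P ::= c c | b | T c; F ::= c | E; T ::= b c | P b F; E' ::= b b E' | c T E' | ε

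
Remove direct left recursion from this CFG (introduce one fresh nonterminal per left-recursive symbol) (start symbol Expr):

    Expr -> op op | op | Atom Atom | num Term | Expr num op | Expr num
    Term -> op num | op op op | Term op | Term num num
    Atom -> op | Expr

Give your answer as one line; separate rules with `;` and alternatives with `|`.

Expr, Term are directly left-recursive.
For Expr: α = {num op, num}, β = {op op, op, Atom Atom, num Term}. Rewrite as Expr → β Expr1 and Expr1 → α Expr1 | ε.
For Term: α = {op, num num}, β = {op num, op op op}. Rewrite as Term → β Term1 and Term1 → α Term1 | ε.

Expr -> op op Expr1 | op Expr1 | Atom Atom Expr1 | num Term Expr1; Term -> op num Term1 | op op op Term1; Atom -> op | Expr; Expr1 -> num op Expr1 | num Expr1 | ε; Term1 -> op Term1 | num num Term1 | ε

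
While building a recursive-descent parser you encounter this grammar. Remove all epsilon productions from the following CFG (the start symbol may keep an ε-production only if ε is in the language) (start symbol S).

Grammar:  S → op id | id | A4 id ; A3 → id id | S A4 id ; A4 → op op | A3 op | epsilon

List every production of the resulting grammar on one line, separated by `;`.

Nullable nonterminals: {A4}.
ε ∉ L(G), so no ε-production is kept.
Expand every rule over subsets of its nullable positions: A3 → S A4 id gives S A4 id | S id.

S → op id | id | A4 id; A3 → id id | S A4 id | S id; A4 → op op | A3 op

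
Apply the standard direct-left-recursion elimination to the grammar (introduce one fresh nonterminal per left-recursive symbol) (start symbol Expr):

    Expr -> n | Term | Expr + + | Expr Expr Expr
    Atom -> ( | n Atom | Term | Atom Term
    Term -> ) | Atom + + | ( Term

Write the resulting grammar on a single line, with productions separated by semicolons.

Expr -> n Expr1 | Term Expr1; Atom -> ( Atom1 | n Atom Atom1 | Term Atom1; Term -> ) | Atom + + | ( Term; Expr1 -> + + Expr1 | Expr Expr Expr1 | epsilon; Atom1 -> Term Atom1 | epsilon

Directly left-recursive nonterminals: Expr, Atom.
For Expr: α = {+ +, Expr Expr}, β = {n, Term}. Rewrite as Expr → β Expr1 and Expr1 → α Expr1 | ε.
For Atom: α = {Term}, β = {(, n Atom, Term}. Rewrite as Atom → β Atom1 and Atom1 → α Atom1 | ε.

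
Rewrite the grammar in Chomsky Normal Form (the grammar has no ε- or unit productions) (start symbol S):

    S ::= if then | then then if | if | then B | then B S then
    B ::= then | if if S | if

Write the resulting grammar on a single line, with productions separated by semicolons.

S ::= X1 X2 | X2 Y1 | if | X2 B | X2 Y2; B ::= then | X1 Y4 | if; X1 ::= if; X2 ::= then; Y1 ::= X2 X1; Y2 ::= B Y3; Y3 ::= S X2; Y4 ::= X1 S

Introduce a nonterminal for each terminal appearing in a rule of length ≥ 2: X1 → if, X2 → then.
Binarize each right-hand side of length ≥ 3 by chaining fresh nonterminals (Y1, Y2, …): affected rules were S → X2 X2 X1; S → X2 B S X2; B → X1 X1 S.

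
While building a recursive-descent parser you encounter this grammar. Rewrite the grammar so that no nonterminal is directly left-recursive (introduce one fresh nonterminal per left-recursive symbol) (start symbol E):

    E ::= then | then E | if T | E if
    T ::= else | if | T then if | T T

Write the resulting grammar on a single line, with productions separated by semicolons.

E, T are directly left-recursive.
For E: α = {if}, β = {then, then E, if T}. Rewrite as E → β E' and E' → α E' | ε.
For T: α = {then if, T}, β = {else, if}. Rewrite as T → β T' and T' → α T' | ε.

E ::= then E' | then E E' | if T E'; T ::= else T' | if T'; E' ::= if E' | ε; T' ::= then if T' | T T' | ε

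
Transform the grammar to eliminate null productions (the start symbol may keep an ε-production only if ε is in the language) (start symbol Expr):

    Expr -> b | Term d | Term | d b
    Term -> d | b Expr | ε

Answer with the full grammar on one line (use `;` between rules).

Expr -> b | Term d | d | Term | d b | ε; Term -> d | b Expr | b

Nullable nonterminals: {Expr, Term}.
ε ∈ L(G) since Expr is nullable, so keep Expr → ε.
For each production, add variants omitting each subset of nullable occurrences: Expr → Term d gives Term d | d. Term → b Expr gives b Expr | b.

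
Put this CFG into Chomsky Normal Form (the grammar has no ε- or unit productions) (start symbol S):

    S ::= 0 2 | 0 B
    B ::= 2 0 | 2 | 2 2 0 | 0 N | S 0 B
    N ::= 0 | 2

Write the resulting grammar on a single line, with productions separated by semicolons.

S ::= X1 X2 | X1 B; B ::= X2 X1 | 2 | X2 Y1 | X1 N | S Y2; N ::= 0 | 2; X1 ::= 0; X2 ::= 2; Y1 ::= X2 X1; Y2 ::= X1 B

Introduce a nonterminal for each terminal appearing in a rule of length ≥ 2: X1 → 0, X2 → 2.
Binarize each right-hand side of length ≥ 3 by chaining fresh nonterminals (Y1, Y2, …): affected rules were B → X2 X2 X1; B → S X1 B.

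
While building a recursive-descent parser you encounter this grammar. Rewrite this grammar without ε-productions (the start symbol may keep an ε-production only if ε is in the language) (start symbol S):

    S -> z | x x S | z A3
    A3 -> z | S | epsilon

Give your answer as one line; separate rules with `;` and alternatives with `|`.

S -> z | x x S | z A3; A3 -> z | S

The nullable symbols are {A3}.
ε ∉ L(G), so no ε-production is kept.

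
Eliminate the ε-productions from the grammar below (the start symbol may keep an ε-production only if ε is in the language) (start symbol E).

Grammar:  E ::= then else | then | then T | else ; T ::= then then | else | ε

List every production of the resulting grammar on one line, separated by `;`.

E ::= then else | then | then T | else; T ::= then then | else

The nullable symbols are {T}.
ε ∉ L(G), so no ε-production is kept.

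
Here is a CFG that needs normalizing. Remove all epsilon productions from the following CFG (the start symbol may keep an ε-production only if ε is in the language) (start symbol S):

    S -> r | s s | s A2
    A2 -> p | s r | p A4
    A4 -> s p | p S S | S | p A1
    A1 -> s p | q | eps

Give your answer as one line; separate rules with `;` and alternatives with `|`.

S -> r | s s | s A2; A2 -> p | s r | p A4; A4 -> s p | p S S | S | p A1 | p; A1 -> s p | q

Nullable set = {A1}.
ε ∉ L(G), so no ε-production is kept.
Add the nullable-subset variants: A4 → p A1 gives p A1 | p.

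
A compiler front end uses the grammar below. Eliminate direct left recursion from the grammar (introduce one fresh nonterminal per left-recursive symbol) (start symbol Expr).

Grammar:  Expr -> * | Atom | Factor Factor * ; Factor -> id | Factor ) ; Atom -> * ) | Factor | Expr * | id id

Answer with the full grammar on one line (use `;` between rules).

Expr -> * | Atom | Factor Factor *; Factor -> id Factor1; Atom -> * ) | Factor | Expr * | id id; Factor1 -> ) Factor1 | ε

Left recursion appears on Factor.
For Factor: α = {)}, β = {id}. Rewrite as Factor → β Factor1 and Factor1 → α Factor1 | ε.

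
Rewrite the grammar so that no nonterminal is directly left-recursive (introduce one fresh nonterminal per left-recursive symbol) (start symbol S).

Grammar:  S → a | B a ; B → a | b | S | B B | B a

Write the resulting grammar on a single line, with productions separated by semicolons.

S → a | B a; B → a B' | b B' | S B'; B' → B B' | a B' | eps

B is directly left-recursive.
For B: α = {B, a}, β = {a, b, S}. Rewrite as B → β B' and B' → α B' | ε.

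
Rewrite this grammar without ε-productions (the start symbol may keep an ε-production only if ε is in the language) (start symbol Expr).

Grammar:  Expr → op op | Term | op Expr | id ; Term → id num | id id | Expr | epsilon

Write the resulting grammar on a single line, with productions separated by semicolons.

Expr → op op | Term | op Expr | op | id | ε; Term → id num | id id | Expr

Nullable nonterminals: {Expr, Term}.
ε ∈ L(G) since Expr is nullable, so keep Expr → ε.
Expand every rule over subsets of its nullable positions: Expr → op Expr gives op Expr | op.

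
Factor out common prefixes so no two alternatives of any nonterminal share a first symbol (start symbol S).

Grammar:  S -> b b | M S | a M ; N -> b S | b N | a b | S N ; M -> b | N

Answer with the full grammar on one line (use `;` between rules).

S -> b b | M S | a M; N -> a b | S N | b N'; M -> b | N; N' -> S | N

N has alternatives sharing prefix 'b': factor to N → b N' with N' → S | N.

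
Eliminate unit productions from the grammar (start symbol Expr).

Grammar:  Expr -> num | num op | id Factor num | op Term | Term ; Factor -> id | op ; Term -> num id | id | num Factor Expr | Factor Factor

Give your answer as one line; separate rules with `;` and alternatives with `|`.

Unit pairs: Expr ⇒* {Term}.
For each unit pair (A, B), copy every non-unit production of B to A, then drop all unit productions.

Expr -> num id | id | num Factor Expr | Factor Factor | num | num op | id Factor num | op Term; Factor -> id | op; Term -> num id | id | num Factor Expr | Factor Factor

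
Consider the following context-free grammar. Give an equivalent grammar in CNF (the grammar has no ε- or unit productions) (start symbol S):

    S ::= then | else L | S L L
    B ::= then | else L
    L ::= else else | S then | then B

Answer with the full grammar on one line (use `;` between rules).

S ::= then | X1 L | S Y1; B ::= then | X1 L; L ::= X1 X1 | S X2 | X2 B; X1 ::= else; X2 ::= then; Y1 ::= L L

Introduce a nonterminal for each terminal appearing in a rule of length ≥ 2: X1 → else, X2 → then.
Binarize each right-hand side of length ≥ 3 by chaining fresh nonterminals (Y1, Y2, …): affected rules were S → S L L.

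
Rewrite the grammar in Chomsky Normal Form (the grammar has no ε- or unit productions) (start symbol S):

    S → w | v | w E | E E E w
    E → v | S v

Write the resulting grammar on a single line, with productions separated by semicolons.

S → w | v | X1 E | E Y1; E → v | S X2; X1 → w; X2 → v; Y1 → E Y2; Y2 → E X1

Introduce a nonterminal for each terminal appearing in a rule of length ≥ 2: X1 → w, X2 → v.
Binarize each right-hand side of length ≥ 3 by chaining fresh nonterminals (Y1, Y2, …): affected rules were S → E E E X1.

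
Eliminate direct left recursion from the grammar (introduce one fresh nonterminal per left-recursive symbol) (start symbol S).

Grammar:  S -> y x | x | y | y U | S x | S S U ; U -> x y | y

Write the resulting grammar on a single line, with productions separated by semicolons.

S is directly left-recursive.
For S: α = {x, S U}, β = {y x, x, y, y U}. Rewrite as S → β S' and S' → α S' | ε.

S -> y x S' | x S' | y S' | y U S'; U -> x y | y; S' -> x S' | S U S' | ε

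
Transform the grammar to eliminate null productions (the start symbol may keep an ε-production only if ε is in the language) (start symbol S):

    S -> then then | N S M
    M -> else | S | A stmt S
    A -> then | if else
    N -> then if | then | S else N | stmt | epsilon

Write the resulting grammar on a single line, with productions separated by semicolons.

S -> then then | N S M | S M; M -> else | S | A stmt S; A -> then | if else; N -> then if | then | S else N | S else | stmt

Nullable set = {N}.
ε ∉ L(G), so no ε-production is kept.
For each production, add variants omitting each subset of nullable occurrences: S → N S M gives N S M | S M. N → S else N gives S else N | S else.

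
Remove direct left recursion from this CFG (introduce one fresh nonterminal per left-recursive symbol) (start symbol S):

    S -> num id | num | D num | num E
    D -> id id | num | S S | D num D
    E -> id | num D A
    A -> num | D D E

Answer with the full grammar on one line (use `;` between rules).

Left recursion appears on D.
For D: α = {num D}, β = {id id, num, S S}. Rewrite as D → β D' and D' → α D' | ε.

S -> num id | num | D num | num E; D -> id id D' | num D' | S S D'; E -> id | num D A; A -> num | D D E; D' -> num D D' | ε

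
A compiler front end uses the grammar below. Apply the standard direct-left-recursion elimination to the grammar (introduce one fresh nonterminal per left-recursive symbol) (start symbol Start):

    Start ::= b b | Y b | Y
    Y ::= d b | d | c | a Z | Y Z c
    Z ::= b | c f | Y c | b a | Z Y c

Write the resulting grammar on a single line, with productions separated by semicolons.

Left recursion appears on Y, Z.
For Y: α = {Z c}, β = {d b, d, c, a Z}. Rewrite as Y → β Y1 and Y1 → α Y1 | ε.
For Z: α = {Y c}, β = {b, c f, Y c, b a}. Rewrite as Z → β Z1 and Z1 → α Z1 | ε.

Start ::= b b | Y b | Y; Y ::= d b Y1 | d Y1 | c Y1 | a Z Y1; Z ::= b Z1 | c f Z1 | Y c Z1 | b a Z1; Y1 ::= Z c Y1 | ε; Z1 ::= Y c Z1 | ε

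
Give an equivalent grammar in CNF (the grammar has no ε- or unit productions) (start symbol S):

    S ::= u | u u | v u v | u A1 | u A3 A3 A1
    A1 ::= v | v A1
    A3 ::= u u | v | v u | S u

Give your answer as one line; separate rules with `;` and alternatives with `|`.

Introduce a nonterminal for each terminal appearing in a rule of length ≥ 2: X1 → u, X2 → v.
Binarize each right-hand side of length ≥ 3 by chaining fresh nonterminals (Y1, Y2, …): affected rules were S → X2 X1 X2; S → X1 A3 A3 A1.

S ::= u | X1 X1 | X2 Y1 | X1 A1 | X1 Y2; A1 ::= v | X2 A1; A3 ::= X1 X1 | v | X2 X1 | S X1; X1 ::= u; X2 ::= v; Y1 ::= X1 X2; Y2 ::= A3 Y3; Y3 ::= A3 A1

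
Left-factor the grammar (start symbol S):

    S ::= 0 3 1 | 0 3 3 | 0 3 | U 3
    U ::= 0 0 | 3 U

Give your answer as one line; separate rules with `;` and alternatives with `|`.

S ::= U 3 | 0 3 S'; U ::= 0 0 | 3 U; S' ::= 1 | 3 | ε

S has alternatives sharing prefix '0 3': factor to S → 0 3 S' with S' → 1 | 3 | ε.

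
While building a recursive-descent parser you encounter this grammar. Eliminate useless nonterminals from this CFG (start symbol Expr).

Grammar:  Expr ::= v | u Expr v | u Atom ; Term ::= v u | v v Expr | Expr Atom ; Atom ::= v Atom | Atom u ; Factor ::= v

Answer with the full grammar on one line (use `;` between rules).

Generating nonterminals: {Expr, Factor, Term}.
Reachable from Expr after that: {Expr}.
Removed useless symbols: {Atom, Factor, Term} and every production mentioning them.

Expr ::= v | u Expr v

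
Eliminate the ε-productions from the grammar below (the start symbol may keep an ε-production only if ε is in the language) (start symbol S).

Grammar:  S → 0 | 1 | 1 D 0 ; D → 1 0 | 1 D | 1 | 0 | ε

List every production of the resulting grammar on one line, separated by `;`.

Nullable set = {D}.
ε ∉ L(G), so no ε-production is kept.
Expand every rule over subsets of its nullable positions: S → 1 D 0 gives 1 D 0 | 1 0. D → 1 D gives 1 D | 1.

S → 0 | 1 | 1 D 0 | 1 0; D → 1 0 | 1 D | 1 | 0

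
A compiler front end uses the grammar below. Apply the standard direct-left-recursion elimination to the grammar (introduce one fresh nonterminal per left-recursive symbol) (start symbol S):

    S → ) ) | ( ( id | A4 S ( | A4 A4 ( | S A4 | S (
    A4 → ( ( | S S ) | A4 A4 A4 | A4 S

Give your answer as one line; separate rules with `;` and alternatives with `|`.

S → ) ) S' | ( ( id S' | A4 S ( S' | A4 A4 ( S'; A4 → ( ( A4' | S S ) A4'; S' → A4 S' | ( S' | ε; A4' → A4 A4 A4' | S A4' | ε

Left recursion appears on S, A4.
For S: α = {A4, (}, β = {) ), ( ( id, A4 S (, A4 A4 (}. Rewrite as S → β S' and S' → α S' | ε.
For A4: α = {A4 A4, S}, β = {( (, S S )}. Rewrite as A4 → β A4' and A4' → α A4' | ε.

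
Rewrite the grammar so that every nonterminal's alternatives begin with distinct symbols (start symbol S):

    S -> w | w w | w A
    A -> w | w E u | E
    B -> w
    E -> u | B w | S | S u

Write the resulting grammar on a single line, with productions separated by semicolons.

S -> w S'; A -> E | w A'; B -> w; E -> u | B w | S E'; S' -> ε | w | A; A' -> ε | E u; E' -> ε | u

S has alternatives sharing prefix 'w': factor to S → w S' with S' → ε | w | A.
A has alternatives sharing prefix 'w': factor to A → w A' with A' → ε | E u.
E has alternatives sharing prefix 'S': factor to E → S E' with E' → ε | u.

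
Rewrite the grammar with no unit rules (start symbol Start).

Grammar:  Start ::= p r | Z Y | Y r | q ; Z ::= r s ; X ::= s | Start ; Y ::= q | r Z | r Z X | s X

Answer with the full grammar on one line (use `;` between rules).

Unit pairs: X ⇒* {Start}.
For every A with A ⇒* B via unit rules, add B's non-unit alternatives to A; then delete every rule of the form X → Y.

Start ::= p r | Z Y | Y r | q; Z ::= r s; X ::= p r | Z Y | Y r | q | s; Y ::= q | r Z | r Z X | s X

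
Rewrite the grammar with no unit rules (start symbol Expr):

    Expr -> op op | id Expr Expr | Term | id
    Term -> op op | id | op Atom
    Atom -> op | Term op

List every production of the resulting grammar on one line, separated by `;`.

Unit pairs: Expr ⇒* {Term}.
For every A with A ⇒* B via unit rules, add B's non-unit alternatives to A; then delete every rule of the form X → Y.

Expr -> op op | id | op Atom | id Expr Expr; Term -> op op | id | op Atom; Atom -> op | Term op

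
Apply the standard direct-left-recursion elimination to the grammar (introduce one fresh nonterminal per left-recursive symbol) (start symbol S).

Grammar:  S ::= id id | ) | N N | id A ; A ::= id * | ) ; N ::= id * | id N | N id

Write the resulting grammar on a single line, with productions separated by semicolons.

S ::= id id | ) | N N | id A; A ::= id * | ); N ::= id * N' | id N N'; N' ::= id N' | ε

Directly left-recursive nonterminal: N.
For N: α = {id}, β = {id *, id N}. Rewrite as N → β N' and N' → α N' | ε.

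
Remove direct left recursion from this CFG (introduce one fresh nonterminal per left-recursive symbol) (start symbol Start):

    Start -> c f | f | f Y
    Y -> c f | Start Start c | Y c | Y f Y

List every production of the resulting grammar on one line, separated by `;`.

Directly left-recursive nonterminal: Y.
For Y: α = {c, f Y}, β = {c f, Start Start c}. Rewrite as Y → β Y1 and Y1 → α Y1 | ε.

Start -> c f | f | f Y; Y -> c f Y1 | Start Start c Y1; Y1 -> c Y1 | f Y Y1 | ε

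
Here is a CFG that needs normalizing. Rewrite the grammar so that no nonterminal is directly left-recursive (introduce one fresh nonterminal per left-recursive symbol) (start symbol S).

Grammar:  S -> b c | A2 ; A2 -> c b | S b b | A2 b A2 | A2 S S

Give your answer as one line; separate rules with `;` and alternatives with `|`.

S -> b c | A2; A2 -> c b A2' | S b b A2'; A2' -> b A2 A2' | S S A2' | ε

A2 is directly left-recursive.
For A2: α = {b A2, S S}, β = {c b, S b b}. Rewrite as A2 → β A2' and A2' → α A2' | ε.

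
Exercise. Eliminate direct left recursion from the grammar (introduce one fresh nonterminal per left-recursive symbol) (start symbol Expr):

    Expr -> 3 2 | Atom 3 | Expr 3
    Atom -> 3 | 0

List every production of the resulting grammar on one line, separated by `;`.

Expr -> 3 2 Expr1 | Atom 3 Expr1; Atom -> 3 | 0; Expr1 -> 3 Expr1 | epsilon

Expr is directly left-recursive.
For Expr: α = {3}, β = {3 2, Atom 3}. Rewrite as Expr → β Expr1 and Expr1 → α Expr1 | ε.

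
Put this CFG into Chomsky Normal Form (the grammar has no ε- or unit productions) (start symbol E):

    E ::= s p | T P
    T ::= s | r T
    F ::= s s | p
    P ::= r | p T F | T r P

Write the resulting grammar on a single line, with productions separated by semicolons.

E ::= X1 X2 | T P; T ::= s | X3 T; F ::= X1 X1 | p; P ::= r | X2 Y1 | T Y2; X1 ::= s; X2 ::= p; X3 ::= r; Y1 ::= T F; Y2 ::= X3 P

Introduce a nonterminal for each terminal appearing in a rule of length ≥ 2: X1 → s, X2 → p, X3 → r.
Binarize each right-hand side of length ≥ 3 by chaining fresh nonterminals (Y1, Y2, …): affected rules were P → X2 T F; P → T X3 P.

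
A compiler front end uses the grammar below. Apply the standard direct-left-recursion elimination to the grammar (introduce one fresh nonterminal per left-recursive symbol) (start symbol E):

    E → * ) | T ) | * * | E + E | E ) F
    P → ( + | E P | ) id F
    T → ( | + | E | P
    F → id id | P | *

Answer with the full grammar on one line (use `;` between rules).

E is directly left-recursive.
For E: α = {+ E, ) F}, β = {* ), T ), * *}. Rewrite as E → β E' and E' → α E' | ε.

E → * ) E' | T ) E' | * * E'; P → ( + | E P | ) id F; T → ( | + | E | P; F → id id | P | *; E' → + E E' | ) F E' | ε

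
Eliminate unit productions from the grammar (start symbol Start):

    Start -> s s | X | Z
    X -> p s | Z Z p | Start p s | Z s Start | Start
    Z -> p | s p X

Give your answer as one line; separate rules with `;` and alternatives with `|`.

Unit pairs: Start ⇒* {X, Z}; X ⇒* {Start, Z}.
For every A with A ⇒* B via unit rules, add B's non-unit alternatives to A; then delete every rule of the form X → Y.

Start -> p | s p X | s s | p s | Z Z p | Start p s | Z s Start; X -> p | s p X | s s | p s | Z Z p | Start p s | Z s Start; Z -> p | s p X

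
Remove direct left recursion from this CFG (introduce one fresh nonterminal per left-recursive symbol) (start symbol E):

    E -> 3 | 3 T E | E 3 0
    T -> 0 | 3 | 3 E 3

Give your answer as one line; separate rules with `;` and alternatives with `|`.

Directly left-recursive nonterminal: E.
For E: α = {3 0}, β = {3, 3 T E}. Rewrite as E → β E' and E' → α E' | ε.

E -> 3 E' | 3 T E E'; T -> 0 | 3 | 3 E 3; E' -> 3 0 E' | ε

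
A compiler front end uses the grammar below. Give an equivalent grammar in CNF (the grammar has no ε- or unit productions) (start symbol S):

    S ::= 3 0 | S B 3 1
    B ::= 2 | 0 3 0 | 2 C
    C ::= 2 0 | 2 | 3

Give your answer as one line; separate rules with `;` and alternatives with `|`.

S ::= X1 X2 | S Y1; B ::= 2 | X2 Y3 | X4 C; C ::= X4 X2 | 2 | 3; X1 ::= 3; X2 ::= 0; X3 ::= 1; X4 ::= 2; Y1 ::= B Y2; Y2 ::= X1 X3; Y3 ::= X1 X2

Introduce a nonterminal for each terminal appearing in a rule of length ≥ 2: X1 → 3, X2 → 0, X3 → 1, X4 → 2.
Binarize each right-hand side of length ≥ 3 by chaining fresh nonterminals (Y1, Y2, …): affected rules were S → S B X1 X3; B → X2 X1 X2.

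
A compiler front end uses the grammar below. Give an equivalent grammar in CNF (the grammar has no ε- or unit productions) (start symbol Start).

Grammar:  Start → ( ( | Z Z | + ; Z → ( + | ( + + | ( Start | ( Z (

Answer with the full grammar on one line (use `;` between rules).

Introduce a nonterminal for each terminal appearing in a rule of length ≥ 2: X1 → (, X2 → +.
Binarize each right-hand side of length ≥ 3 by chaining fresh nonterminals (Y1, Y2, …): affected rules were Z → X1 X2 X2; Z → X1 Z X1.

Start → X1 X1 | Z Z | +; Z → X1 X2 | X1 Y1 | X1 Start | X1 Y2; X1 → (; X2 → +; Y1 → X2 X2; Y2 → Z X1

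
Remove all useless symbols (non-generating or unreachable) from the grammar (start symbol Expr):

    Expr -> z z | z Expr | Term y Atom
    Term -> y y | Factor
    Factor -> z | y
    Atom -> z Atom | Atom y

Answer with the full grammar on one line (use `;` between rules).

Generating nonterminals: {Expr, Factor, Term}.
Reachable from Expr after that: {Expr}.
Removed useless symbols: {Atom, Factor, Term} and every production mentioning them.

Expr -> z z | z Expr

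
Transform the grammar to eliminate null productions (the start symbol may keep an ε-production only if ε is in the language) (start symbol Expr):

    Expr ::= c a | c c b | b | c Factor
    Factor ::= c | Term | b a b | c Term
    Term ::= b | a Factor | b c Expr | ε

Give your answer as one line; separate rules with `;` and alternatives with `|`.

The nullable symbols are {Factor, Term}.
ε ∉ L(G), so no ε-production is kept.
Expand every rule over subsets of its nullable positions: Expr → c Factor gives c Factor | c. Term → a Factor gives a Factor | a.

Expr ::= c a | c c b | b | c Factor | c; Factor ::= c | Term | b a b | c Term; Term ::= b | a Factor | a | b c Expr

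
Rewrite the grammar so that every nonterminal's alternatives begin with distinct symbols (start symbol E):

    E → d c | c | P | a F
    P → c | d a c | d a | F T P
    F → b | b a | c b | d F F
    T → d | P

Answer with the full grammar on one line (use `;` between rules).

P has alternatives sharing prefix 'd a': factor to P → d a P' with P' → c | ε.
F has alternatives sharing prefix 'b': factor to F → b F' with F' → ε | a.

E → d c | c | P | a F; P → c | F T P | d a P'; F → c b | d F F | b F'; T → d | P; P' → c | ε; F' → ε | a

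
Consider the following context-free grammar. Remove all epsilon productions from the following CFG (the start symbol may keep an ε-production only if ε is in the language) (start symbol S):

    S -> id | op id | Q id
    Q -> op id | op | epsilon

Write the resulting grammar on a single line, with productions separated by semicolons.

S -> id | op id | Q id; Q -> op id | op

Nullable nonterminals: {Q}.
ε ∉ L(G), so no ε-production is kept.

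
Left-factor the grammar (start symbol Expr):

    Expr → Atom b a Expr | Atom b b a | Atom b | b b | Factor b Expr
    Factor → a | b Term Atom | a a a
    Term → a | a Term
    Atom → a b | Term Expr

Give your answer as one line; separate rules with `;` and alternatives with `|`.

Expr has alternatives sharing prefix 'Atom b': factor to Expr → Atom b Expr1 with Expr1 → a Expr | b a | ε.
Factor has alternatives sharing prefix 'a': factor to Factor → a Factor1 with Factor1 → ε | a a.
Term has alternatives sharing prefix 'a': factor to Term → a Term1 with Term1 → ε | Term.

Expr → b b | Factor b Expr | Atom b Expr1; Factor → b Term Atom | a Factor1; Term → a Term1; Atom → a b | Term Expr; Expr1 → a Expr | b a | ε; Factor1 → ε | a a; Term1 → ε | Term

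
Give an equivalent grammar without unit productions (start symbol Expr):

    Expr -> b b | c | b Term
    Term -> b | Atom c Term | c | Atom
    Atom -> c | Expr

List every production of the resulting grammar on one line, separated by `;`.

Expr -> b b | c | b Term; Term -> b | Atom c Term | c | b b | b Term; Atom -> c | b b | b Term

Unit pairs: Atom ⇒* {Expr}; Term ⇒* {Atom, Expr}.
Replace each nonterminal's rules with the union of the non-unit rules of every nonterminal it unit-derives.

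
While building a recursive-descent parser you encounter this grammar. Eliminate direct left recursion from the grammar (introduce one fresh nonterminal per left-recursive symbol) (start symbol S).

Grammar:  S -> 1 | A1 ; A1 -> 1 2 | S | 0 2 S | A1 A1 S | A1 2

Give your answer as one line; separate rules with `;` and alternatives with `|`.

S -> 1 | A1; A1 -> 1 2 A1' | S A1' | 0 2 S A1'; A1' -> A1 S A1' | 2 A1' | ε

Left recursion appears on A1.
For A1: α = {A1 S, 2}, β = {1 2, S, 0 2 S}. Rewrite as A1 → β A1' and A1' → α A1' | ε.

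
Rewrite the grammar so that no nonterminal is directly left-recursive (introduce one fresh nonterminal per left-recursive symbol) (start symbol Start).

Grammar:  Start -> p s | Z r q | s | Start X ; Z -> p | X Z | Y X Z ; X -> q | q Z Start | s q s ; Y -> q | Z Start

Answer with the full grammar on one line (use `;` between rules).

Start is directly left-recursive.
For Start: α = {X}, β = {p s, Z r q, s}. Rewrite as Start → β Start1 and Start1 → α Start1 | ε.

Start -> p s Start1 | Z r q Start1 | s Start1; Z -> p | X Z | Y X Z; X -> q | q Z Start | s q s; Y -> q | Z Start; Start1 -> X Start1 | ε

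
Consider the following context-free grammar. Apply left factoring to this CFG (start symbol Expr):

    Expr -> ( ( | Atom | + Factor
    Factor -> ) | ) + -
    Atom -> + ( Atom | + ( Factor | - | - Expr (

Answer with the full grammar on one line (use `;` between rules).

Expr -> ( ( | Atom | + Factor; Factor -> ) Factor1; Atom -> + ( Atom1 | - Atom2; Factor1 -> epsilon | + -; Atom1 -> Atom | Factor; Atom2 -> epsilon | Expr (

Factor has alternatives sharing prefix ')': factor to Factor → ) Factor1 with Factor1 → ε | + -.
Atom has alternatives sharing prefix '+ (': factor to Atom → + ( Atom1 with Atom1 → Atom | Factor.
Atom has alternatives sharing prefix '-': factor to Atom → - Atom2 with Atom2 → ε | Expr (.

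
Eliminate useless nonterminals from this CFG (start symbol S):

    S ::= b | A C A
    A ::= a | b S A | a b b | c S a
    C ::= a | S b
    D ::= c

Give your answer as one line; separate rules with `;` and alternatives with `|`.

S ::= b | A C A; A ::= a | b S A | a b b | c S a; C ::= a | S b

Generating nonterminals: {A, C, D, S}.
Reachable from S after that: {A, C, S}.
Removed useless symbols: {D} and every production mentioning them.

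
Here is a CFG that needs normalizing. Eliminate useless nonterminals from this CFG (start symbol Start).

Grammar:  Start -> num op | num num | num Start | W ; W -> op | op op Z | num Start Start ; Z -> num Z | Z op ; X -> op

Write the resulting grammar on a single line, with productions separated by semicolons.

Start -> num op | num num | num Start | W; W -> op | num Start Start

Generating nonterminals: {Start, W, X}.
Reachable from Start after that: {Start, W}.
Removed useless symbols: {X, Z} and every production mentioning them.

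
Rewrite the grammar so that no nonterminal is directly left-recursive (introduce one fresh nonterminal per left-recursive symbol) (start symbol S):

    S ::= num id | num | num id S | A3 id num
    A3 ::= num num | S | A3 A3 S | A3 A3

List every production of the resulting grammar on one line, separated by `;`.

A3 is directly left-recursive.
For A3: α = {A3 S, A3}, β = {num num, S}. Rewrite as A3 → β A3' and A3' → α A3' | ε.

S ::= num id | num | num id S | A3 id num; A3 ::= num num A3' | S A3'; A3' ::= A3 S A3' | A3 A3' | ε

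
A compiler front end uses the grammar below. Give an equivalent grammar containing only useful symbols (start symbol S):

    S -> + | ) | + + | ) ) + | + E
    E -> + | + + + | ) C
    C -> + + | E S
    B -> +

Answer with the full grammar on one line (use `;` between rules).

Generating nonterminals: {B, C, E, S}.
Reachable from S after that: {C, E, S}.
Removed useless symbols: {B} and every production mentioning them.

S -> + | ) | + + | ) ) + | + E; E -> + | + + + | ) C; C -> + + | E S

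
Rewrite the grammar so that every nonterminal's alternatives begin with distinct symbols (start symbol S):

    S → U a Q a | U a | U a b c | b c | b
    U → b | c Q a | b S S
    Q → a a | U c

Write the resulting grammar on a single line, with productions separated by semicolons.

S → U a S' | b S''; U → c Q a | b U'; Q → a a | U c; S' → Q a | epsilon | b c; S'' → c | epsilon; U' → epsilon | S S

S has alternatives sharing prefix 'U a': factor to S → U a S' with S' → Q a | ε | b c.
S has alternatives sharing prefix 'b': factor to S → b S'' with S'' → c | ε.
U has alternatives sharing prefix 'b': factor to U → b U' with U' → ε | S S.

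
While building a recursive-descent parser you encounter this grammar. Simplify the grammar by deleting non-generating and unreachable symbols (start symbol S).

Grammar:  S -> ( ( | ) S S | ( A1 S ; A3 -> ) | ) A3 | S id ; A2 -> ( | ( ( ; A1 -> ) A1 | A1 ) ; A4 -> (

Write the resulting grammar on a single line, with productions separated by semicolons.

Generating nonterminals: {A2, A3, A4, S}.
Reachable from S after that: {S}.
Removed useless symbols: {A1, A2, A3, A4} and every production mentioning them.

S -> ( ( | ) S S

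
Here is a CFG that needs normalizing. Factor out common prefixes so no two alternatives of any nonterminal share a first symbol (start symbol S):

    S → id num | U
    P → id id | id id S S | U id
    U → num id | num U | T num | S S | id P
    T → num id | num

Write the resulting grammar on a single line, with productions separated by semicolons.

S → id num | U; P → U id | id id P'; U → T num | S S | id P | num U'; T → num T'; P' → ε | S S; U' → id | U; T' → id | ε

P has alternatives sharing prefix 'id id': factor to P → id id P' with P' → ε | S S.
U has alternatives sharing prefix 'num': factor to U → num U' with U' → id | U.
T has alternatives sharing prefix 'num': factor to T → num T' with T' → id | ε.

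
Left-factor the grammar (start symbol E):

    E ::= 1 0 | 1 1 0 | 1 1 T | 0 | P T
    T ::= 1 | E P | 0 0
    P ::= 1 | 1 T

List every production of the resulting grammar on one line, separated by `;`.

E has alternatives sharing prefix '1': factor to E → 1 E' with E' → 0 | 1 0 | 1 T.
P has alternatives sharing prefix '1': factor to P → 1 P' with P' → ε | T.
E' has alternatives sharing prefix '1': factor to E' → 1 E'' with E'' → 0 | T.

E ::= 0 | P T | 1 E'; T ::= 1 | E P | 0 0; P ::= 1 P'; E' ::= 0 | 1 E''; P' ::= ε | T; E'' ::= 0 | T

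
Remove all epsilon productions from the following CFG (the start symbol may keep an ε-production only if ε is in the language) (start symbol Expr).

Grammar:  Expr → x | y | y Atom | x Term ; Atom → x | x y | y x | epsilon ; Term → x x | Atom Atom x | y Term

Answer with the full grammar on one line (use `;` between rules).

Expr → x | y | y Atom | x Term; Atom → x | x y | y x; Term → x x | Atom Atom x | Atom x | x | y Term

Nullable nonterminals: {Atom}.
ε ∉ L(G), so no ε-production is kept.
Expand every rule over subsets of its nullable positions: Term → Atom Atom x gives Atom Atom x | Atom x | x.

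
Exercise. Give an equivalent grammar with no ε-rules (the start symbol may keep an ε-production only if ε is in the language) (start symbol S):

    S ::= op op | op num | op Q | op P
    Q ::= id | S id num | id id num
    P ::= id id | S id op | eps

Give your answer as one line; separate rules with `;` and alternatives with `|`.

S ::= op op | op num | op Q | op P | op; Q ::= id | S id num | id id num; P ::= id id | S id op

The nullable symbols are {P}.
ε ∉ L(G), so no ε-production is kept.
Add the nullable-subset variants: S → op P gives op P | op.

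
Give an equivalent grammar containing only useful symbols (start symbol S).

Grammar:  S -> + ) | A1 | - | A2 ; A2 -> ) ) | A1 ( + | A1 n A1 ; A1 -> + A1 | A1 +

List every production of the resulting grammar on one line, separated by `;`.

S -> + ) | - | A2; A2 -> ) )

Generating nonterminals: {A2, S}.
Reachable from S after that: {A2, S}.
Removed useless symbols: {A1} and every production mentioning them.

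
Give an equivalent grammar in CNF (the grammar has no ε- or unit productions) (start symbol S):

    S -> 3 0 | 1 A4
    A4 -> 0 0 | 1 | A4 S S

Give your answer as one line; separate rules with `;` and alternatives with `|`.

S -> X1 X2 | X3 A4; A4 -> X2 X2 | 1 | A4 Y1; X1 -> 3; X2 -> 0; X3 -> 1; Y1 -> S S

Introduce a nonterminal for each terminal appearing in a rule of length ≥ 2: X1 → 3, X2 → 0, X3 → 1.
Binarize each right-hand side of length ≥ 3 by chaining fresh nonterminals (Y1, Y2, …): affected rules were A4 → A4 S S.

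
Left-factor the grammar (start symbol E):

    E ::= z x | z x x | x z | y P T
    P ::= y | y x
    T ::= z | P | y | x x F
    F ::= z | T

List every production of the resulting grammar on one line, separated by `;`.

E ::= x z | y P T | z x E'; P ::= y P'; T ::= z | P | y | x x F; F ::= z | T; E' ::= ε | x; P' ::= ε | x

E has alternatives sharing prefix 'z x': factor to E → z x E' with E' → ε | x.
P has alternatives sharing prefix 'y': factor to P → y P' with P' → ε | x.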